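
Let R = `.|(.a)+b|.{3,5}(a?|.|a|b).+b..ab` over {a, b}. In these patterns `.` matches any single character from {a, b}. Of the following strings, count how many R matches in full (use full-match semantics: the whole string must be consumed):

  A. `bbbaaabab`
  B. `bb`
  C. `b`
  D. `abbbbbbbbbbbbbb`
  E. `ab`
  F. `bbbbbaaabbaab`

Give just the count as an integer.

A. `bbbaaabab` → no match
B. `bb` → no match
C. `b` → match
D → no match
E. `ab` → no match
F → match
Total matched: 2

2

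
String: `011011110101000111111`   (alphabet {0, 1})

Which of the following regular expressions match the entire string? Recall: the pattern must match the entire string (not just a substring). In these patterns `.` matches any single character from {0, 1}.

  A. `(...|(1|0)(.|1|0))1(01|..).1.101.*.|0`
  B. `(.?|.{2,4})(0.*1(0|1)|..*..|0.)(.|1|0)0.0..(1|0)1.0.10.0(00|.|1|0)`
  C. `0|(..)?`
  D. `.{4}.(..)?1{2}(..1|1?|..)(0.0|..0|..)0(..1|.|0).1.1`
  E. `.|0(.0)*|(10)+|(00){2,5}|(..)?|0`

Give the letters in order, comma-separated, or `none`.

A → no match
B → no match
C → no match
D → match
E → no match

D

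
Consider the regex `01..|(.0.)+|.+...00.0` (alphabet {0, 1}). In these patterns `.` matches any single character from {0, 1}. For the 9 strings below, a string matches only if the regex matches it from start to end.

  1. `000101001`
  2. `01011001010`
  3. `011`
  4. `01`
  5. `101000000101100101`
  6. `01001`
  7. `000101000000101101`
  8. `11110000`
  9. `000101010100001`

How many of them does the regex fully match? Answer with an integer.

1 → match
2 → no match
3 → no match
4 → no match
5 → match
6 → no match
7 → match
8 → match
9 → no match
Total matched: 4

4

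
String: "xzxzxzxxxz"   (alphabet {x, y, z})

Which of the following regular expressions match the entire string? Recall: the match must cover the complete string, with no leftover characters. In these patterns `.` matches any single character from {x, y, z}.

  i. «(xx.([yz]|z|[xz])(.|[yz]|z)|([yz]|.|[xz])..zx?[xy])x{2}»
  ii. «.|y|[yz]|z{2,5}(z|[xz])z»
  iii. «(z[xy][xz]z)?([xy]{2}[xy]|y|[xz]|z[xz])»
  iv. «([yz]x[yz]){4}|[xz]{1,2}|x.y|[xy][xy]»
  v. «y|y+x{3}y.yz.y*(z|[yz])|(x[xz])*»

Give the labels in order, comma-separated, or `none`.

v

i → no match — must end with "x"
ii → no match
iii → no match
iv → no match
v → match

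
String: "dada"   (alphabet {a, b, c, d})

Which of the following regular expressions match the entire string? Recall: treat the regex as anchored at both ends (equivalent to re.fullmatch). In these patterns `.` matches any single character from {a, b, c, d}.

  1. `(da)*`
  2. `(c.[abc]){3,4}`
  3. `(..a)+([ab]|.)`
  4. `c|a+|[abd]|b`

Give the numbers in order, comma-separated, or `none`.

1 → match
2 → no match — must start with "c"
3 → no match
4 → no match

1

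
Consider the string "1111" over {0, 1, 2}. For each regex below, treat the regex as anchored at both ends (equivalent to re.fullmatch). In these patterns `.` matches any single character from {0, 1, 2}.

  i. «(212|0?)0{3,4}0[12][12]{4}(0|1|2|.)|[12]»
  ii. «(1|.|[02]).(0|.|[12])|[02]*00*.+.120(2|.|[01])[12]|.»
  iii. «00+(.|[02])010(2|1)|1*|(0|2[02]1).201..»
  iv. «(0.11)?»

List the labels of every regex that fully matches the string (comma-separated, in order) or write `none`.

iii

i → no match
ii → no match
iii → match
iv → no match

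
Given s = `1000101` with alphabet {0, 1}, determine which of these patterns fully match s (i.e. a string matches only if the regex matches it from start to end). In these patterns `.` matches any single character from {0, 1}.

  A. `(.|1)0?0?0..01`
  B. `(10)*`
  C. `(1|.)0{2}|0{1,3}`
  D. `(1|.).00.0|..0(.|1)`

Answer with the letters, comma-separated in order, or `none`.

A

A → match
B → no match
C → no match — must end with `0`
D → no match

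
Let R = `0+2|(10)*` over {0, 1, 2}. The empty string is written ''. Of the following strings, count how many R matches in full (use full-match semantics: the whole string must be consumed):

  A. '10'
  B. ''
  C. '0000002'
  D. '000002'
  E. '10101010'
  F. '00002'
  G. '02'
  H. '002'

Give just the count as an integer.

8

A → match
B → match
C → match
D → match
E → match
F → match
G → match
H → match
Total matched: 8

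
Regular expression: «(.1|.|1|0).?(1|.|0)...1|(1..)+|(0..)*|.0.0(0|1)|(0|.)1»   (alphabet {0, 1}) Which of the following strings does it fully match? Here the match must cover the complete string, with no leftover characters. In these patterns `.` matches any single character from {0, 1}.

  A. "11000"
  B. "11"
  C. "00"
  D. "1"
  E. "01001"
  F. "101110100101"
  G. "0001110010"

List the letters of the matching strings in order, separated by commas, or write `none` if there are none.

B, F

A → no match
B → match
C → no match
D → no match
E → no match
F → match
G → no match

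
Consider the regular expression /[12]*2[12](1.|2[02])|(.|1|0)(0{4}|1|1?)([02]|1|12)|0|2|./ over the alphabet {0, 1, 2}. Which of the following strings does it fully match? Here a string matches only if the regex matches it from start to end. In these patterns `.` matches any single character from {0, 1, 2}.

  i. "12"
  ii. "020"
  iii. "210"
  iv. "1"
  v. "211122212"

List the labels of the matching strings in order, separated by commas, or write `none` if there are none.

i. "12" → match
ii. "020" → no match
iii. "210" → match
iv. "1" → match
v. "211122212" → match

i, iii, iv, v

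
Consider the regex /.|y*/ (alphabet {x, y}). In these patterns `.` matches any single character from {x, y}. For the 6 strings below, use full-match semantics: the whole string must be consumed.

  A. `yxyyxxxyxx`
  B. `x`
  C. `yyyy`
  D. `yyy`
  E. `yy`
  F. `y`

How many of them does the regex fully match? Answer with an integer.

A → no match
B → match
C → match
D → match
E → match
F → match
Total matched: 5

5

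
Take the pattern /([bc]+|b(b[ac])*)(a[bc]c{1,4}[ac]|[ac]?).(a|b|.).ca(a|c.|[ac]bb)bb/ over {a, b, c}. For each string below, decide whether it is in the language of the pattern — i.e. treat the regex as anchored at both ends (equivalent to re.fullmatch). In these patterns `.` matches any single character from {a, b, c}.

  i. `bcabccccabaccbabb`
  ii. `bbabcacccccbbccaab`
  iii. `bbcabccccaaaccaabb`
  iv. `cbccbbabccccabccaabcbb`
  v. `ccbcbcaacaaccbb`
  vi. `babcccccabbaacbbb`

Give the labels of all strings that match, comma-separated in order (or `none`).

i → no match
ii → no match — must end with `bb`
iii → match
iv → no match
v → no match
vi → no match

iii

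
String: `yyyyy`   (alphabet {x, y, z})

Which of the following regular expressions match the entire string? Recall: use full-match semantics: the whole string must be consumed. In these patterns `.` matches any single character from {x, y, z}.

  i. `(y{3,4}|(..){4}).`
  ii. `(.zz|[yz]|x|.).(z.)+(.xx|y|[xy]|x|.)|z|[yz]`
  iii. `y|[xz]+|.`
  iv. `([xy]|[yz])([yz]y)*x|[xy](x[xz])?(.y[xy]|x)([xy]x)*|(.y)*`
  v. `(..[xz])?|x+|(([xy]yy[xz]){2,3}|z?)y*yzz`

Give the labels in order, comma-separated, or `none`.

i → match
ii → no match
iii → no match
iv → no match
v → no match

i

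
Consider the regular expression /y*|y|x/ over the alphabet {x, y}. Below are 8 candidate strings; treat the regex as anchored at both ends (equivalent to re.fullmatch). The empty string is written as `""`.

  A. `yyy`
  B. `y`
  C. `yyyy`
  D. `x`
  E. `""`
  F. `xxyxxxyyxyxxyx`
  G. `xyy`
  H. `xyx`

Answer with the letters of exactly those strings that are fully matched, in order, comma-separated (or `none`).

A. `yyy` → match
B. `y` → match
C. `yyyy` → match
D. `x` → match
E. `""` → match
F → no match
G. `xyy` → no match
H. `xyx` → no match

A, B, C, D, E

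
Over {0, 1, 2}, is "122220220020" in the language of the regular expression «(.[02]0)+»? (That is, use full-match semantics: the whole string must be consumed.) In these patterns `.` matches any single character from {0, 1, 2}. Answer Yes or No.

No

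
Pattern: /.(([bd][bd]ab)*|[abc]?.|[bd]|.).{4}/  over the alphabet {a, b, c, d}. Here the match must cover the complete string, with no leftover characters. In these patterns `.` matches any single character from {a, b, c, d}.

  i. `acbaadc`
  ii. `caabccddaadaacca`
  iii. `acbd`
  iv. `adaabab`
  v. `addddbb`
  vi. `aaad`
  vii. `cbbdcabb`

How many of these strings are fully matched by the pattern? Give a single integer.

i. `acbaadc` → match
ii → no match
iii. `acbd` → no match
iv. `adaabab` → no match
v. `addddbb` → no match
vi. `aaad` → no match
vii. `cbbdcabb` → no match
Total matched: 1

1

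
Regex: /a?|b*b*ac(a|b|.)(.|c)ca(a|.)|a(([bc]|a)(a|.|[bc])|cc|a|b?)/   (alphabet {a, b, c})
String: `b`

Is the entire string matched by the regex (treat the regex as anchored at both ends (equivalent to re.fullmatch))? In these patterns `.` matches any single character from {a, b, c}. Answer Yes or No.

No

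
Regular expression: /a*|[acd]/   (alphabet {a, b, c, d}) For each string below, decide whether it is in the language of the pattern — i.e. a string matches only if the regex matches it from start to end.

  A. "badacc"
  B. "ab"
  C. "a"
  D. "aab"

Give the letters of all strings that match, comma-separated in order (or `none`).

C

A → no match
B → no match
C → match
D → no match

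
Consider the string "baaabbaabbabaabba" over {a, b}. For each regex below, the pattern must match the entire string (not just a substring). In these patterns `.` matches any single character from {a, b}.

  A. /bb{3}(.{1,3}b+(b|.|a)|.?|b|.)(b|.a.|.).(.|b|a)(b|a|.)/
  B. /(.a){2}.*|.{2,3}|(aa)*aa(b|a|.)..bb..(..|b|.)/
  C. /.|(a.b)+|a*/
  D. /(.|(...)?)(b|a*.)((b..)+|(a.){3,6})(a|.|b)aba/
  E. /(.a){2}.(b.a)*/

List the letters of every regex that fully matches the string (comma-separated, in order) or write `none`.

A → no match — must start with "bb"
B → match
C → no match
D → no match — must end with "aba"
E → match

B, E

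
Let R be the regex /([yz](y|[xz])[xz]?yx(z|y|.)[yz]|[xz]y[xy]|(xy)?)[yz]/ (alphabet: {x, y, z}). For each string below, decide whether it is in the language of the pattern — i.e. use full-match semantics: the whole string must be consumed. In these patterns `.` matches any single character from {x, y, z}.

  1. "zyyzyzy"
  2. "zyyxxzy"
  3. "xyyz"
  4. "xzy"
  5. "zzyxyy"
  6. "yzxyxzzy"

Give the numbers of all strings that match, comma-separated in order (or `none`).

2, 3, 6

1 → no match
2 → match
3 → match
4 → no match
5 → no match
6 → match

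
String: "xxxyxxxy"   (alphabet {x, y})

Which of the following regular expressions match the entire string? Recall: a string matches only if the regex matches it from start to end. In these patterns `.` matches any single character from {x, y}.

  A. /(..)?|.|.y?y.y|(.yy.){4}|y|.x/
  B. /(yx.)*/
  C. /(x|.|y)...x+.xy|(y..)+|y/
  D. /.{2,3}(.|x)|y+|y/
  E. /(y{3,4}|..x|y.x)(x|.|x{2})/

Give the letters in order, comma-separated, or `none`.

A → no match
B → no match
C → match
D → no match
E → no match

C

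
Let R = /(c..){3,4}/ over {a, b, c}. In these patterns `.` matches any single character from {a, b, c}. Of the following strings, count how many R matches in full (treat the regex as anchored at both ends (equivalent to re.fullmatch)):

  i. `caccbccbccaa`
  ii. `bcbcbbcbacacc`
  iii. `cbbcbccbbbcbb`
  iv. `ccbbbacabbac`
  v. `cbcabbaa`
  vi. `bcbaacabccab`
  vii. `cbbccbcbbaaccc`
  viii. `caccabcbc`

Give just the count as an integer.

i → match
ii → no match — must start with `c`
iii → no match
iv → no match
v → no match
vi → no match — must start with `c`
vii → no match
viii → match
Total matched: 2

2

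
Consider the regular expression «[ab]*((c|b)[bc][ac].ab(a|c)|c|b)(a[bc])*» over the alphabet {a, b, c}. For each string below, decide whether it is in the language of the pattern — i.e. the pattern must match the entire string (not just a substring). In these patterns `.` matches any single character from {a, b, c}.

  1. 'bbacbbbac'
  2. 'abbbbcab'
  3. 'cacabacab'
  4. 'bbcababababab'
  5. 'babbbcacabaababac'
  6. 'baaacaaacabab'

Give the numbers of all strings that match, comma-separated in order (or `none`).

2, 3, 4, 5

1. 'bbacbbbac' → no match
2. 'abbbbcab' → match
3. 'cacabacab' → match
4 → match
5 → match
6 → no match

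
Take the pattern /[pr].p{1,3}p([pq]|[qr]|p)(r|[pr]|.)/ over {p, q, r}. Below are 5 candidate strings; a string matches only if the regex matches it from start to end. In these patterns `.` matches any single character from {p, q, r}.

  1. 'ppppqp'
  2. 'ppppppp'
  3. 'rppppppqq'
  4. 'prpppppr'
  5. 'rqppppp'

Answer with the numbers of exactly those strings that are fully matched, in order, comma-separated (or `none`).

1 → match
2 → match
3 → no match
4 → match
5 → match

1, 2, 4, 5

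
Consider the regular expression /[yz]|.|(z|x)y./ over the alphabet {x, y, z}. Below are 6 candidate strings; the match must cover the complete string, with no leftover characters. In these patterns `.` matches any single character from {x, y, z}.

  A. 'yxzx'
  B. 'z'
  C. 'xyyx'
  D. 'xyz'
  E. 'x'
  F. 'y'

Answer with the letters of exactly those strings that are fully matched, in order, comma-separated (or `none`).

B, D, E, F

A → no match
B → match
C → no match
D → match
E → match
F → match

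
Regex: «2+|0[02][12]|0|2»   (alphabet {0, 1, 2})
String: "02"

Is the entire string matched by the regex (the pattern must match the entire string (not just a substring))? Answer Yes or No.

No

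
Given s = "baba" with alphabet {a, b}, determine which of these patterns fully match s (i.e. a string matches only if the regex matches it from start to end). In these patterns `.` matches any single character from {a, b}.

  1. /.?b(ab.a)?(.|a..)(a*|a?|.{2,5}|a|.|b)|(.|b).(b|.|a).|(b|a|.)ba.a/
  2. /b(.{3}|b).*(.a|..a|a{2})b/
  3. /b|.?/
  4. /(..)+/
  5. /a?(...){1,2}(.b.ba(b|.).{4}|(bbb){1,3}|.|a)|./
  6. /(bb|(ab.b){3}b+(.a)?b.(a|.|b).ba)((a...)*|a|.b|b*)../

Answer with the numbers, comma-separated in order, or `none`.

1 → match
2 → no match — must end with "ab"
3 → no match
4 → match
5 → match
6 → no match

1, 4, 5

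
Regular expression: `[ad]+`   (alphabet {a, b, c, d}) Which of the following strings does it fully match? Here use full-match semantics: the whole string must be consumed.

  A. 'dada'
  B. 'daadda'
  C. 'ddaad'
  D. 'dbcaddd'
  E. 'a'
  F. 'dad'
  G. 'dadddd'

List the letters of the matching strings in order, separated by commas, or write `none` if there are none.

A, B, C, E, F, G

A → match
B → match
C → match
D → no match
E → match
F → match
G → match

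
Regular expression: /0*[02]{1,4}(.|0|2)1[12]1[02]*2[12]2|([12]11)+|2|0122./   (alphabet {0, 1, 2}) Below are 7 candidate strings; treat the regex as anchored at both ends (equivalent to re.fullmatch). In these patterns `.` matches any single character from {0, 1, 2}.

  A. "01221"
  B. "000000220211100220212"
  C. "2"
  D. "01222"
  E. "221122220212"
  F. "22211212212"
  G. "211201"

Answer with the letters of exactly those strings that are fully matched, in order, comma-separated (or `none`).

A, B, C, D, F

A → match
B → match
C → match
D → match
E → no match
F → match
G → no match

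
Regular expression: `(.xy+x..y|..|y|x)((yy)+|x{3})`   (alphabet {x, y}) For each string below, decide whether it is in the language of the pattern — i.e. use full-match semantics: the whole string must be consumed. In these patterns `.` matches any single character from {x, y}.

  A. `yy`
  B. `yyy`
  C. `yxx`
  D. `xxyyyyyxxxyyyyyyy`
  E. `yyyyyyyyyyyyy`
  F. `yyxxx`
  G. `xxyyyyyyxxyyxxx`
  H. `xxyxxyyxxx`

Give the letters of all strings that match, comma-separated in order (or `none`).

B, D, E, F, G, H

A. `yy` → no match
B. `yyy` → match
C. `yxx` → no match
D → match
E → match
F. `yyxxx` → match
G → match
H. `xxyxxyyxxx` → match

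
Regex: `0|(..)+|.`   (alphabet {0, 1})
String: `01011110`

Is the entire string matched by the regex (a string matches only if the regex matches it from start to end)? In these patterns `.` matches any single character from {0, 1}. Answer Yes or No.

Yes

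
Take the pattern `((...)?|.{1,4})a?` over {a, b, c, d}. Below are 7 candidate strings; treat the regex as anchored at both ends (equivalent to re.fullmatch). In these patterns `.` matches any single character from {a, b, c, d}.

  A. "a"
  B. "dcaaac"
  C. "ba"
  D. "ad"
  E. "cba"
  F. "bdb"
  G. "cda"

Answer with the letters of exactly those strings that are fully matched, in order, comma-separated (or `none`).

A → match
B → no match
C → match
D → match
E → match
F → match
G → match

A, C, D, E, F, G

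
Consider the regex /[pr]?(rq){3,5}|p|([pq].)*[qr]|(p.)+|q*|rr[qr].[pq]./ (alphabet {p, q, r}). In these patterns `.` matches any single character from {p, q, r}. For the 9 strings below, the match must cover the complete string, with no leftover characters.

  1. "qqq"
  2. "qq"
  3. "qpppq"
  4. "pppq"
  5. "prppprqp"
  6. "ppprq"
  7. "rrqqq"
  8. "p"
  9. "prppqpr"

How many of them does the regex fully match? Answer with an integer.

1. "qqq" → match
2. "qq" → match
3. "qpppq" → match
4. "pppq" → match
5. "prppprqp" → no match
6. "ppprq" → match
7. "rrqqq" → no match
8. "p" → match
9. "prppqpr" → match
Total matched: 7

7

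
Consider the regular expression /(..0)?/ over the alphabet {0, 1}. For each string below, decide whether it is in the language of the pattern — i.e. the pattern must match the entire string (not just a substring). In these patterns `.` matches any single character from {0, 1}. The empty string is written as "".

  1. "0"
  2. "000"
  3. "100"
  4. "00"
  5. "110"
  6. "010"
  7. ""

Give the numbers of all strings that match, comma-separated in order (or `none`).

1 → no match
2 → match
3 → match
4 → no match
5 → match
6 → match
7 → match

2, 3, 5, 6, 7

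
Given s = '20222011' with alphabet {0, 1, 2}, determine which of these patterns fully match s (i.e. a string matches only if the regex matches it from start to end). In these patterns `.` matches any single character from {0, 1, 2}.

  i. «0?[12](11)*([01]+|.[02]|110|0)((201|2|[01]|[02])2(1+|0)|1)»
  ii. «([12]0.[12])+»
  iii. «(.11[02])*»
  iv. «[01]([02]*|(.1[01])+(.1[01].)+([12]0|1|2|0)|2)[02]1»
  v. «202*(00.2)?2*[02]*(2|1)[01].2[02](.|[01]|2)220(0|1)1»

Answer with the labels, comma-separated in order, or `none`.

ii

i → no match
ii → match
iii → no match
iv → no match
v → no match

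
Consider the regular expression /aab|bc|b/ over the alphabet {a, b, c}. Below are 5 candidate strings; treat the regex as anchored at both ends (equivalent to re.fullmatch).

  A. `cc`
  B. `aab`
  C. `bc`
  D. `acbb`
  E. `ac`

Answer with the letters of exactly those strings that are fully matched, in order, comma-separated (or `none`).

B, C

A → no match
B → match
C → match
D → no match
E → no match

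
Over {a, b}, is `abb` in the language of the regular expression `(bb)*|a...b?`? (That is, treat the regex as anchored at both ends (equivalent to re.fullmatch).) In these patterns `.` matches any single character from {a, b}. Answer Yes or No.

No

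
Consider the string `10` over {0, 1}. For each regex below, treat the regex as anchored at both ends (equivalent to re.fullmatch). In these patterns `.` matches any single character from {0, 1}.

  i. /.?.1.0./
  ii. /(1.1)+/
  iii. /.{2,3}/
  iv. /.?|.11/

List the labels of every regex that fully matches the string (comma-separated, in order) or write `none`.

i → no match
ii → no match — must end with `1`
iii → match
iv → no match

iii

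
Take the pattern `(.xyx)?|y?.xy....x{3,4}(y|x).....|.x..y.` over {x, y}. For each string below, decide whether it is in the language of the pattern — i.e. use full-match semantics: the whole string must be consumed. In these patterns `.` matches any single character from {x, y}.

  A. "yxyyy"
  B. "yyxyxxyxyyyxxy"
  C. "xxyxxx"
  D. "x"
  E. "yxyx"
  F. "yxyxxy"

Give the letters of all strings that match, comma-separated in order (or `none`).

E

A. "yxyyy" → no match
B → no match
C. "xxyxxx" → no match
D. "x" → no match
E. "yxyx" → match
F. "yxyxxy" → no match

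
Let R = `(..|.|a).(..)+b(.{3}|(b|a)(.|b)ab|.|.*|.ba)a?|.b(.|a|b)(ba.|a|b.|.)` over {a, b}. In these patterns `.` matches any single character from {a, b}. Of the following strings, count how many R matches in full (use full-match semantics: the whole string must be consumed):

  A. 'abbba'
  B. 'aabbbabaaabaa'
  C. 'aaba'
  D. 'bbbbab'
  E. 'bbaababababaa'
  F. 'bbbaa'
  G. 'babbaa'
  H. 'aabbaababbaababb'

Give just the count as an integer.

5

A → match
B → match
C → no match
D → match
E → match
F → no match
G → no match
H → match
Total matched: 5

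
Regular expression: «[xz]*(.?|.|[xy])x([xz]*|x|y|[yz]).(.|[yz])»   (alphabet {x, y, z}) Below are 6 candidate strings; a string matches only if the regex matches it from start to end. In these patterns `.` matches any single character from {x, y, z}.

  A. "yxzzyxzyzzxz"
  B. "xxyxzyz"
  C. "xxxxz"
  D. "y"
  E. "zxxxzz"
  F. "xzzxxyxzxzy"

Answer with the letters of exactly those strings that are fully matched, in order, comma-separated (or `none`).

B, C, E, F

A. "yxzzyxzyzzxz" → no match
B. "xxyxzyz" → match
C. "xxxxz" → match
D. "y" → no match
E. "zxxxzz" → match
F. "xzzxxyxzxzy" → match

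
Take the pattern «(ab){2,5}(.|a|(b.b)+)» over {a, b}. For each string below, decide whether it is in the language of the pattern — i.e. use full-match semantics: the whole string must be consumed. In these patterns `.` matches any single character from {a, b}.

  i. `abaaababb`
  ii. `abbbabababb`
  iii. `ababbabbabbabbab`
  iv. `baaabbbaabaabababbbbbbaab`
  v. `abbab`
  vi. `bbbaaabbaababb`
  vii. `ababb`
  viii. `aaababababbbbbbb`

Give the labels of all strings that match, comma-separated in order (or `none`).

i. `abaaababb` → no match
ii. `abbbabababb` → no match
iii → match
iv → no match — must start with `ab`
v. `abbab` → no match
vi → no match — must start with `ab`
vii. `ababb` → match
viii → no match — must start with `ab`

iii, vii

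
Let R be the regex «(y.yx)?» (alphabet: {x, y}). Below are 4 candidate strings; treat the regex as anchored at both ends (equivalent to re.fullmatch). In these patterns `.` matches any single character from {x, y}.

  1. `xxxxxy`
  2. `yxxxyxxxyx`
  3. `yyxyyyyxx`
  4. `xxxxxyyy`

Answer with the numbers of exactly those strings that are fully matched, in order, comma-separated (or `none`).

none

1 → no match
2 → no match
3 → no match
4 → no match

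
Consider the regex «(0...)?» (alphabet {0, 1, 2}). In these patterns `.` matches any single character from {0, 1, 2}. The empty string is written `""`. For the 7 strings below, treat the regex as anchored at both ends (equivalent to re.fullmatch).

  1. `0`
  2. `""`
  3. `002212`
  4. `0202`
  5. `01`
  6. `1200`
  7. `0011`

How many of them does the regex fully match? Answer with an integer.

1. `0` → no match
2. `""` → match
3. `002212` → no match
4. `0202` → match
5. `01` → no match
6. `1200` → no match
7. `0011` → match
Total matched: 3

3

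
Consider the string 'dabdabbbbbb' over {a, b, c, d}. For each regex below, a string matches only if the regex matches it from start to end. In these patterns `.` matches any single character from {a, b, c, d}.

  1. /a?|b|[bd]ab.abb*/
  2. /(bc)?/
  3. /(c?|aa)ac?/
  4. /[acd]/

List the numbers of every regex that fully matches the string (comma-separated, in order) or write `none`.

1

1 → match
2 → no match
3 → no match
4 → no match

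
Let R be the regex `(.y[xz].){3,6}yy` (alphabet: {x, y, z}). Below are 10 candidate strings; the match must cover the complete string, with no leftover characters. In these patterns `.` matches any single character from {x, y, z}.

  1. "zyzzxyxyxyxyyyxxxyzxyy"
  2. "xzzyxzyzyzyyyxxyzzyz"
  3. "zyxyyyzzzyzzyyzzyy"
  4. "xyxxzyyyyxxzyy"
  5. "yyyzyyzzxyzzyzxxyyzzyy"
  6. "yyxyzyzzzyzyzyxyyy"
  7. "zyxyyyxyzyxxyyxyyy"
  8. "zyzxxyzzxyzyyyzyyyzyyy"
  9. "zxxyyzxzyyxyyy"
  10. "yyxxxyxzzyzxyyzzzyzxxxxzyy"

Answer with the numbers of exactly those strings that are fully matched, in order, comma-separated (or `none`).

1 → match
2 → no match — must end with "yy"
3 → match
4 → no match
5 → no match
6 → match
7 → match
8 → match
9 → no match
10 → no match

1, 3, 6, 7, 8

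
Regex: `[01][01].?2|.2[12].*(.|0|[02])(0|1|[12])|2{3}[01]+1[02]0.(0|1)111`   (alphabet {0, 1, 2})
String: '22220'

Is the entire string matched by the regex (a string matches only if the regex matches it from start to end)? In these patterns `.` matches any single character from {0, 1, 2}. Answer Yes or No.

Yes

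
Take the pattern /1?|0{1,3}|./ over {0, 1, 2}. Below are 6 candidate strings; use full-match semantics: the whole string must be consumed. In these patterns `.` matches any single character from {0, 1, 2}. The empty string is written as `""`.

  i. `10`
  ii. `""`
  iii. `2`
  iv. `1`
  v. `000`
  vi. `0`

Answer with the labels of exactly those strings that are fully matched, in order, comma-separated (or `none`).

i → no match
ii → match
iii → match
iv → match
v → match
vi → match

ii, iii, iv, v, vi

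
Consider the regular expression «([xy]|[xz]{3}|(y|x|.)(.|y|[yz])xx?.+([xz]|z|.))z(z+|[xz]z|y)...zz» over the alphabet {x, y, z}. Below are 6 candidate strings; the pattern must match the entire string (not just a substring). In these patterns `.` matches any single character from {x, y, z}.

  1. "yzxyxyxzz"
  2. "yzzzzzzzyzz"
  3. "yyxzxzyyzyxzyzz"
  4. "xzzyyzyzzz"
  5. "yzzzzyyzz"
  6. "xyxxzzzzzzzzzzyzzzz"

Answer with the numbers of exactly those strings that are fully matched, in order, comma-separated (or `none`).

1 → no match
2 → match
3 → match
4 → no match
5 → match
6 → match

2, 3, 5, 6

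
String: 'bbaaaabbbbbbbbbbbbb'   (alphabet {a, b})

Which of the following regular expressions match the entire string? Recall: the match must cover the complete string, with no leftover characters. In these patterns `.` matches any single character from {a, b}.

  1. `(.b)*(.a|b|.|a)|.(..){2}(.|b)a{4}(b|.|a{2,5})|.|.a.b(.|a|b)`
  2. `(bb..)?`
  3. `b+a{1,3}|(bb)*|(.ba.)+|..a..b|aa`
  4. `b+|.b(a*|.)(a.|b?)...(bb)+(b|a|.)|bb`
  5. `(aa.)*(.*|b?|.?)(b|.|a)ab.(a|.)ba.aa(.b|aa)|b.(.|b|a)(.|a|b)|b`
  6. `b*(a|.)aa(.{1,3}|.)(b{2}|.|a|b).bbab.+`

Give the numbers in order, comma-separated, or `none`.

4

1 → no match
2 → no match
3 → no match
4 → match
5 → no match
6 → no match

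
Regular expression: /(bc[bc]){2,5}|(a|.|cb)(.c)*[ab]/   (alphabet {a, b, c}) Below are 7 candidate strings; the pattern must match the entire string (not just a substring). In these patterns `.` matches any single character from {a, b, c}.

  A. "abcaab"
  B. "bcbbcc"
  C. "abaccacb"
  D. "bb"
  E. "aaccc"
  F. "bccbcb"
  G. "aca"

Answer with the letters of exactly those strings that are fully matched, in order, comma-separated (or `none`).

A → no match
B → match
C → no match
D → match
E → no match
F → match
G → no match

B, D, F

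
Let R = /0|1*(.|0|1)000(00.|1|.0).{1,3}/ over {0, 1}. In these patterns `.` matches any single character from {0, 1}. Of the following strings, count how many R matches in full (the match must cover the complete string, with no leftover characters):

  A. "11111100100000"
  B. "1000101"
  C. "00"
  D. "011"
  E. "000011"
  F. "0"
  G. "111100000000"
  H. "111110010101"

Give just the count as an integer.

A → no match
B. "1000101" → match
C. "00" → no match
D. "011" → no match
E. "000011" → match
F. "0" → match
G. "111100000000" → match
H. "111110010101" → no match
Total matched: 4

4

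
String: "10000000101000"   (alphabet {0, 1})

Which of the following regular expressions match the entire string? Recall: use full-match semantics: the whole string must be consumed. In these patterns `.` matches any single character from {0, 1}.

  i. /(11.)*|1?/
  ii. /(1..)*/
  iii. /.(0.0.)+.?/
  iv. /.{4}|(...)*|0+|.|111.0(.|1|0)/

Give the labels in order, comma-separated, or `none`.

iii

i → no match
ii → no match
iii → match
iv → no match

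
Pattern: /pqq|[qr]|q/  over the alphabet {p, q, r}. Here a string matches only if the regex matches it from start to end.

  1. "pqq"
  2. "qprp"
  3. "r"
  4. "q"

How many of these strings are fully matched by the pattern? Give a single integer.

1 → match
2 → no match
3 → match
4 → match
Total matched: 3

3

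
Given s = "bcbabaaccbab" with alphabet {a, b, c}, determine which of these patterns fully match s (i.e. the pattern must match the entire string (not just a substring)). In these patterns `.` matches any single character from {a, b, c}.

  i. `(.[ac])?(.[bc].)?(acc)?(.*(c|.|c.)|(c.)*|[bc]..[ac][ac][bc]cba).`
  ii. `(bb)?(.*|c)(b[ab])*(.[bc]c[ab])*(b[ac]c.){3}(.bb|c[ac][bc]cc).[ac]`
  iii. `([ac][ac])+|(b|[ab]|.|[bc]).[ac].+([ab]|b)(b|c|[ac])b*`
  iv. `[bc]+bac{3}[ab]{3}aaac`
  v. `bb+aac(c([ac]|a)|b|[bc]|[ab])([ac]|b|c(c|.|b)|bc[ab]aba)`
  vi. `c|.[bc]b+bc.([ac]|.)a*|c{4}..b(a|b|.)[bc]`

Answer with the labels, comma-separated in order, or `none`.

i

i → match
ii → no match
iii → no match
iv → no match — must end with "aaac"
v → no match — must start with "bb"
vi → no match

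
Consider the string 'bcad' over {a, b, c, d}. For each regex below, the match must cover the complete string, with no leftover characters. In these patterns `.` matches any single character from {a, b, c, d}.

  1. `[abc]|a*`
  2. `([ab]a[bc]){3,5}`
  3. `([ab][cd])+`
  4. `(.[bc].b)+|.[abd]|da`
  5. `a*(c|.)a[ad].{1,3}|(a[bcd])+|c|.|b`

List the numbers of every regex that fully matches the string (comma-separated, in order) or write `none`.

1 → no match
2 → no match
3 → match
4 → no match
5 → no match

3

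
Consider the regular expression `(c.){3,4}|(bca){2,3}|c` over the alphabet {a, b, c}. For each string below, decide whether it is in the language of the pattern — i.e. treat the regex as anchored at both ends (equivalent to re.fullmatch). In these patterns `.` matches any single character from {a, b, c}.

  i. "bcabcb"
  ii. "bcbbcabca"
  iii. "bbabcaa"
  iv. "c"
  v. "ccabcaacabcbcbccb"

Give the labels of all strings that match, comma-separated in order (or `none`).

i → no match
ii → no match
iii → no match
iv → match
v → no match

iv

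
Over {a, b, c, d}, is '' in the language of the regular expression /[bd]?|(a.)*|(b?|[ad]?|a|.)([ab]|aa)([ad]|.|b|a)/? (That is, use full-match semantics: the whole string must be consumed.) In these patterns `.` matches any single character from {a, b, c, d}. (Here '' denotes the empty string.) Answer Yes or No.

Yes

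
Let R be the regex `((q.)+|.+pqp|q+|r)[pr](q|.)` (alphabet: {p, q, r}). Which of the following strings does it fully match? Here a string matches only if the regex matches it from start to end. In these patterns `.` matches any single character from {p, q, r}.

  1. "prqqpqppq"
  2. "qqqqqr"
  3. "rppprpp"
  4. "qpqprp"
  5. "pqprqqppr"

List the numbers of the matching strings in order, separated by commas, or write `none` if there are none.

1 → match
2 → no match
3 → no match
4 → match
5 → no match

1, 4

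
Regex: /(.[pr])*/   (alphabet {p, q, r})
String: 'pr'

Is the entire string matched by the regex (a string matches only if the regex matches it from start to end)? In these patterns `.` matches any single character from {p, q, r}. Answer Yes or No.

Yes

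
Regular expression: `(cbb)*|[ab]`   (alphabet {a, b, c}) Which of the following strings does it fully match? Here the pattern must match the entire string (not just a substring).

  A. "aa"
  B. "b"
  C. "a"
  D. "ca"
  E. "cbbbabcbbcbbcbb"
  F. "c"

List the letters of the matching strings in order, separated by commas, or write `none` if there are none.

B, C

A → no match
B → match
C → match
D → no match
E → no match
F → no match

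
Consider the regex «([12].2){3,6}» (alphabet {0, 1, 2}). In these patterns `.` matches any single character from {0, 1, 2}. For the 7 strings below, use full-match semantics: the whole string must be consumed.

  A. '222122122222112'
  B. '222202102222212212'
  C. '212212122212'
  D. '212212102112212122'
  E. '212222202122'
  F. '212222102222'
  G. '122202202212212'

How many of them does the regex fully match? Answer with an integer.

A → match
B → match
C → match
D → match
E → match
F → match
G → match
Total matched: 7

7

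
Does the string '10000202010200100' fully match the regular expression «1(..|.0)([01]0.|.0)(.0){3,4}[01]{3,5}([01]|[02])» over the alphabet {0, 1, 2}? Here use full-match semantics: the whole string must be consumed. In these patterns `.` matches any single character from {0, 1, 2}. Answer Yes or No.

Yes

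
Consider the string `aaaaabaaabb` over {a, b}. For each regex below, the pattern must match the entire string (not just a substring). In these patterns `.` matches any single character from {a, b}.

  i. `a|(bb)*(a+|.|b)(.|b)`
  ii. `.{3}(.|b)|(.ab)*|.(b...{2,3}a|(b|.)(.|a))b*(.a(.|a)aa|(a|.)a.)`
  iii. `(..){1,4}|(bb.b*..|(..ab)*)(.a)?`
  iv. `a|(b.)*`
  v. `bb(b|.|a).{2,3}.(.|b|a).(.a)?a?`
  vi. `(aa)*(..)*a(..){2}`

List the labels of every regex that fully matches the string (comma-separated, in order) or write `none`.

vi

i → no match
ii → no match
iii → no match
iv → no match
v → no match — must start with `bb`
vi → match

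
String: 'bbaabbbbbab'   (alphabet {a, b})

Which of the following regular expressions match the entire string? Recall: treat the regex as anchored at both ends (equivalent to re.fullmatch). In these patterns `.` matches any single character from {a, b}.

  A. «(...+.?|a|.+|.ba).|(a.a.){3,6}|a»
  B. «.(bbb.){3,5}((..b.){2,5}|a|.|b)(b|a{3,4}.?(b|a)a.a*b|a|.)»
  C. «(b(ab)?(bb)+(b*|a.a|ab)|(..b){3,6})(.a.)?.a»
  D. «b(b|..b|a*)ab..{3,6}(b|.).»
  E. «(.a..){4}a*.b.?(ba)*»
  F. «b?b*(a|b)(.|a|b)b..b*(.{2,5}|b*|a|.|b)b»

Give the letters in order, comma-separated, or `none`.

A, F

A → match
B → no match
C → no match — must end with 'a'
D → no match
E → no match
F → match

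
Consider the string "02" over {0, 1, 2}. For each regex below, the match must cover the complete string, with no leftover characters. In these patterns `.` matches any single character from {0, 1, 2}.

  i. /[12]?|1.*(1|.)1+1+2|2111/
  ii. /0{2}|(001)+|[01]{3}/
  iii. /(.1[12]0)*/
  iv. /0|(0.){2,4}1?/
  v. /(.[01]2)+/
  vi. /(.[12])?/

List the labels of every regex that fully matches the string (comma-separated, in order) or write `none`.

i → no match
ii → no match
iii → no match
iv → no match
v → no match
vi → match

vi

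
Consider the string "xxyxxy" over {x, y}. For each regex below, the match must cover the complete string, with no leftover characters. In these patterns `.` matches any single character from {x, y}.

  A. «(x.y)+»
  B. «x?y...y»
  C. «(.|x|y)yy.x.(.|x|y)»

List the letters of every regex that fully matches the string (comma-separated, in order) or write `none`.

A → match
B → no match
C → no match

A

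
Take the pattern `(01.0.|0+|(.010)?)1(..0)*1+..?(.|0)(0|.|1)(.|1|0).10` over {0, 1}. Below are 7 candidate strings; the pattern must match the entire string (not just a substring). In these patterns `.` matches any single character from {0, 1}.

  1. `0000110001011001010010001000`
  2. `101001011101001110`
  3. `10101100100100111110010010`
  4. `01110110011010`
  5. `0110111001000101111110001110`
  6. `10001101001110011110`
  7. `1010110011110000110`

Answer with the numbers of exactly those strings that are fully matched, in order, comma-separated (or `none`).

1 → no match — must end with `10`
2 → match
3 → match
4 → match
5 → match
6 → match
7 → match

2, 3, 4, 5, 6, 7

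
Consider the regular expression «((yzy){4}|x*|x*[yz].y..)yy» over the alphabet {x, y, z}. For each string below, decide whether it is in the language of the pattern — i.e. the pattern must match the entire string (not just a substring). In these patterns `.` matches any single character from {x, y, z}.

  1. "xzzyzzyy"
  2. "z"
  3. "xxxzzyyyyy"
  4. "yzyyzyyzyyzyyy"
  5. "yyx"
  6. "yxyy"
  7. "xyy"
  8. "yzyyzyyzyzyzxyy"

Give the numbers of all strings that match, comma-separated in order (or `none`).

1, 3, 4, 7

1 → match
2 → no match — must end with "yy"
3 → match
4 → match
5 → no match — must end with "yy"
6 → no match
7 → match
8 → no match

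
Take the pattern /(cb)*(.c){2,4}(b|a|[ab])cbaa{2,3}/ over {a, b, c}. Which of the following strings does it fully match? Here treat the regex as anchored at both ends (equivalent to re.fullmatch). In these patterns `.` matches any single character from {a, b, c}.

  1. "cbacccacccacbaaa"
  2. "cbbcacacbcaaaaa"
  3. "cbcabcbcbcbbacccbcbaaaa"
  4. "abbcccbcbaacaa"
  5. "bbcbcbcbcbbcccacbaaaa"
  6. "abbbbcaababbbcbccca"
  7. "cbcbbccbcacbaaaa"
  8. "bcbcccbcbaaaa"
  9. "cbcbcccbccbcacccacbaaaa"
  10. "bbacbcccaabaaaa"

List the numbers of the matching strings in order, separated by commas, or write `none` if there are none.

1, 8

1 → match
2 → no match
3 → no match
4 → no match
5 → no match
6 → no match
7 → no match
8 → match
9 → no match
10 → no match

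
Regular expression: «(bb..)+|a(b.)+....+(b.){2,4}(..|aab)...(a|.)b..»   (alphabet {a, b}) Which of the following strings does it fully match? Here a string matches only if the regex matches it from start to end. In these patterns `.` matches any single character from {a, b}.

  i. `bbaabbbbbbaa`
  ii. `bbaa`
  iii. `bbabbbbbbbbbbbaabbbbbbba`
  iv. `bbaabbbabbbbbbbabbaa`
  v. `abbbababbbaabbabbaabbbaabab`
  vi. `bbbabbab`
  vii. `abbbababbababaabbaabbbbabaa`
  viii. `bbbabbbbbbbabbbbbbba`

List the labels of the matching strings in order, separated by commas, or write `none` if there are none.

i, ii, iii, iv, v, vi, viii

i → match
ii → match
iii → match
iv → match
v → match
vi → match
vii → no match
viii → match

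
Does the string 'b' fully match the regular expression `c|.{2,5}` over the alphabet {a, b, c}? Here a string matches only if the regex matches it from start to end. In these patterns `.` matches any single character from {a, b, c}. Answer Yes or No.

No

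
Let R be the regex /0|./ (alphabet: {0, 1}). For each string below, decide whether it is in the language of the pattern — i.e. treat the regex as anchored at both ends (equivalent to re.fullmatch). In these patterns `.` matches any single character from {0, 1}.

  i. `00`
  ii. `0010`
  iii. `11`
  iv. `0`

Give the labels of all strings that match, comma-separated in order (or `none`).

iv

i → no match
ii → no match
iii → no match
iv → match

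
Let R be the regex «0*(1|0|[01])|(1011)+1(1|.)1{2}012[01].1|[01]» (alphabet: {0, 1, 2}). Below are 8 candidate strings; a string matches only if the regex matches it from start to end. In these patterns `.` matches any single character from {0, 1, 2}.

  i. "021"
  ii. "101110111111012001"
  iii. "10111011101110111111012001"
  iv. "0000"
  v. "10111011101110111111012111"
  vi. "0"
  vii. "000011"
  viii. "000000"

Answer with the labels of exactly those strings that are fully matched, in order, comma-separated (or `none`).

ii, iii, iv, v, vi, viii

i → no match
ii → match
iii → match
iv → match
v → match
vi → match
vii → no match
viii → match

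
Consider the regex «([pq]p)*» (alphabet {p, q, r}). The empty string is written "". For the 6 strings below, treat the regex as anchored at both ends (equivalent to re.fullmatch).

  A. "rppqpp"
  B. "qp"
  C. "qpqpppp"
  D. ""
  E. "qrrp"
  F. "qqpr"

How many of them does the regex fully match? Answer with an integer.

A → no match
B → match
C → no match
D → match
E → no match
F → no match
Total matched: 2

2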